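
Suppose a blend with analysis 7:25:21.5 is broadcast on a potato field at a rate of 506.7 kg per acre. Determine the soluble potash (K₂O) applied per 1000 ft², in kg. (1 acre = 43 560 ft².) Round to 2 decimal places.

K₂O per acre = 506.7 × 21.5% = 108.94 kg.
Convert to per 1000 ft²: 108.94 × 0.0229568 = 2.50093 kg.

2.50 kg K₂O per thousand sq ft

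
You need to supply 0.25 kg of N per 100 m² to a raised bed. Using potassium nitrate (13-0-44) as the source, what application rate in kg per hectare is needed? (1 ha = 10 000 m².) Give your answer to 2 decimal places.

192.31 kg of product per hectare

Product per 100 m² = 0.25 / 13% = 1.92308 kg.
Convert to per hectare: 1.92308 × 100 = 192.308 kg.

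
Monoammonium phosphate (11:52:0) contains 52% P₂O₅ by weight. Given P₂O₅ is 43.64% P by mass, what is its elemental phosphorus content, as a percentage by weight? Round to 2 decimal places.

%P = 52 × 0.4364 = 22.6928%.

22.69% P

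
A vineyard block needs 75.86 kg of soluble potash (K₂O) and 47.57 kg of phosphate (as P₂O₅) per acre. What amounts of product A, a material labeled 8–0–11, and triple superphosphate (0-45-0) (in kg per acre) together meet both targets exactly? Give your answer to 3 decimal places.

689.636 kg product A, 105.711 kg triple superphosphate

With a, b = kg per acre of product A and triple superphosphate:
K₂O: 0.11·a + 0·b = 75.86
P₂O₅: 0·a + 0.45·b = 47.57
Solving simultaneously: a = 689.6364, b = 105.7111.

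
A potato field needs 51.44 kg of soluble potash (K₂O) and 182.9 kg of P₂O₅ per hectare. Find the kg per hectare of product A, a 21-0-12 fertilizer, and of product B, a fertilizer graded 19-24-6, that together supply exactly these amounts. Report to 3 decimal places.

47.625 kg product A, 762.083 kg product B

Per-hectare balance (a = product A, b = product B):
K₂O: 0.12·a + 0.06·b = 51.44
P₂O₅: 0·a + 0.24·b = 182.9
Solving simultaneously: a = 47.625, b = 762.0833.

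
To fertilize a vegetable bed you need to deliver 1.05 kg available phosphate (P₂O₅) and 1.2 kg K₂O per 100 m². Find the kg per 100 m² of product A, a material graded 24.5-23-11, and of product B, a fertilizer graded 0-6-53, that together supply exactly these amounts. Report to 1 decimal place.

4.2 kg product A, 1.4 kg product B

Per-100 m² balance (a = product A, b = product B):
P₂O₅: 0.23·a + 0.06·b = 1.05
K₂O: 0.11·a + 0.53·b = 1.2
Solving simultaneously: a = 4.20208, b = 1.39202.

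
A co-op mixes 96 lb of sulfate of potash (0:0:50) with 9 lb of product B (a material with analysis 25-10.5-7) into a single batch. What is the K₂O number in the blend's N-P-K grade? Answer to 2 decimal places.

46.31% K₂O

Total mass = 96 + 9 = 105 lb.
K₂O mass = 50%×96 + 7%×9 = 48.63 lb.
% K₂O = 48.63 / 105 = 46.3143%.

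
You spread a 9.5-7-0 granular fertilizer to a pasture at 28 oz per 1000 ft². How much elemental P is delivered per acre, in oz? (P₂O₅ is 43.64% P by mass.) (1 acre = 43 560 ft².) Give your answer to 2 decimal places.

P₂O₅ per 1000 ft² = 28 × 7% = 1.96 oz.
Elemental P = 1.96 × 0.4364 = 0.855344 oz per 1000 ft².
Convert to per acre: 0.855344 × 43.56 = 37.2588 oz.

37.26 oz P per acre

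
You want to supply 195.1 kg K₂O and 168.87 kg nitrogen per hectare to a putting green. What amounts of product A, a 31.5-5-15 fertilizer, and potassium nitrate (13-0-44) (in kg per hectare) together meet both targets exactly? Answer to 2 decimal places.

Per-hectare balance (a = product A, b = potassium nitrate):
K₂O: 0.15·a + 0.44·b = 195.1
N: 0.315·a + 0.13·b = 168.87
From row1: a = (195.1 − 0.44·b) / 0.15.
Into row2: 0.315·(195.1 − 0.44·b)/0.15 + 0.13·b = 168.87 → b = 303.3249, a = 410.914.

410.91 kg product A, 303.32 kg potassium nitrate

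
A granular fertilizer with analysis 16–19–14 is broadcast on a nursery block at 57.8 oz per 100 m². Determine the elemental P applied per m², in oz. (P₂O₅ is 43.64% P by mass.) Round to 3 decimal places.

P₂O₅ per 100 m² = 57.8 × 19% = 10.982 oz.
Elemental P = 10.982 × 0.4364 = 4.79254 oz per 100 m².
Convert to per m²: 4.79254 × 0.01 = 0.0479254 oz.

0.048 oz P per sq m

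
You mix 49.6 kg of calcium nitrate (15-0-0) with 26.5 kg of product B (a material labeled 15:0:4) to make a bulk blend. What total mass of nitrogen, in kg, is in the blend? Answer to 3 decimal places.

11.415 kg N

N mass = 15%×49.6 + 15%×26.5 = 11.415 kg.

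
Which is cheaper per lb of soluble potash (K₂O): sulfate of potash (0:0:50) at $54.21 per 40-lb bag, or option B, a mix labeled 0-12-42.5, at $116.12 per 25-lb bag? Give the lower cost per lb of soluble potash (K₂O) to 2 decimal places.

sulfate of potash: K₂O per bag = 40 × 50% = 20 lb; cost = 54.21 / 20 = $2.7105/lb K₂O.
option B: K₂O per bag = 25 × 42.5% = 10.625 lb; cost = 116.12 / 10.625 = $10.9289/lb K₂O.
sulfate of potash is cheaper.

$2.71 per lb K₂O (sulfate of potash)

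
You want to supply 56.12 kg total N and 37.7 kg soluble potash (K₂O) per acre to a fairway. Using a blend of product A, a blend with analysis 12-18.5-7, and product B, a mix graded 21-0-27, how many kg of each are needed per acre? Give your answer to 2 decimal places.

408.78 kg product A, 33.65 kg product B

Let a = kg of product A, b = kg of product B (per acre).
N: 0.12·a + 0.21·b = 56.12
K₂O: 0.07·a + 0.27·b = 37.7
From row1: a = (56.12 − 0.21·b) / 0.12.
Into row2: 0.07·(56.12 − 0.21·b)/0.12 + 0.27·b = 37.7 → b = 33.6497, a = 408.7797.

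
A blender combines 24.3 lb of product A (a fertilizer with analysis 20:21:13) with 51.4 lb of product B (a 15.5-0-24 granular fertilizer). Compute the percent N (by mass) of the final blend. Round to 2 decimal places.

Total mass = 24.3 + 51.4 = 75.7 lb.
N mass = 20%×24.3 + 15.5%×51.4 = 12.827 lb.
% N = 12.827 / 75.7 = 16.9445%.

16.94% N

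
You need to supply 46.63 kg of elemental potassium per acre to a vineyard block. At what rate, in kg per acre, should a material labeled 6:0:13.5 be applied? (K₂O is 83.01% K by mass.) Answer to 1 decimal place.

416.1 kg of product per acre

As K₂O: 46.63 / 0.8301 = 56.174 kg per acre.
Product per acre = 56.174 / 13.5% = 416.103 kg.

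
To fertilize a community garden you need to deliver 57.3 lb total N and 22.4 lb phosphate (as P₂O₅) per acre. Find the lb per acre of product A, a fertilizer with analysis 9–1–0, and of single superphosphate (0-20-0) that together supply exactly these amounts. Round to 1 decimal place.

Let a = lb of product A, b = lb of single superphosphate (per acre).
N: 0.09·a + 0·b = 57.3
P₂O₅: 0.01·a + 0.2·b = 22.4
Eliminate b: (row1) − 0/0.2·(row2) → 0.09·a = 57.3, so a = 636.667.
Then b = (22.4 − 0.01·636.667) / 0.2 = 80.1667.

636.7 lb product A, 80.2 lb single superphosphate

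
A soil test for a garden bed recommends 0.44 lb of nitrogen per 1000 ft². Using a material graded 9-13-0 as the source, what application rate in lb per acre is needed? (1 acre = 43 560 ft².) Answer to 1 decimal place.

Product per 1000 ft² = 0.44 / 9% = 4.88889 lb.
Convert to per acre: 4.88889 × 43.56 = 212.96 lb.

213.0 lb of product per acre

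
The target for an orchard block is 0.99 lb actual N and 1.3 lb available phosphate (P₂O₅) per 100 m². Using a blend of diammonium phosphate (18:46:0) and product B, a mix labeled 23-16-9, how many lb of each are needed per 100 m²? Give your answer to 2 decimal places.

1.83 lb diammonium phosphate, 2.88 lb product B

Per-100 m² balance (a = diammonium phosphate, b = product B):
N: 0.18·a + 0.23·b = 0.99
P₂O₅: 0.46·a + 0.16·b = 1.3
Eliminate a: (row1) − 0.18/0.46·(row2) → 0.167391·b = 0.481304, so b = 2.87532.
Back-substitute: a = (0.99 − 0.23·2.87532) / 0.18 = 1.82597.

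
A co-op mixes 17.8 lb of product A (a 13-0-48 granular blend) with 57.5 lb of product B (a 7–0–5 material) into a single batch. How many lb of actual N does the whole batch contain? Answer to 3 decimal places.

N mass = 13%×17.8 + 7%×57.5 = 6.339 lb.

6.339 lb N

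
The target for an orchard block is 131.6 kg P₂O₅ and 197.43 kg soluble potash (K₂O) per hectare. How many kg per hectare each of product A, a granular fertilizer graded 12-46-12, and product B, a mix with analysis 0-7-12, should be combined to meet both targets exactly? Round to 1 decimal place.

Let a = kg of product A, b = kg of product B (per hectare).
P₂O₅: 0.46·a + 0.07·b = 131.6
K₂O: 0.12·a + 0.12·b = 197.43
Eliminate a: (row1) − 0.46/0.12·(row2) → -0.39·b = -625.215, so b = 1603.12.
Back-substitute: a = (131.6 − 0.07·1603.12) / 0.46 = 42.1346.

42.1 kg product A, 1603.1 kg product B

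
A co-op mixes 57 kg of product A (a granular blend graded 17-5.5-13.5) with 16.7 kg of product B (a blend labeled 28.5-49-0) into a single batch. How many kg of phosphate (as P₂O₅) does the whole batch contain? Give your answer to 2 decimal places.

11.32 kg P₂O₅

P₂O₅ mass = 5.5%×57 + 49%×16.7 = 11.318 kg.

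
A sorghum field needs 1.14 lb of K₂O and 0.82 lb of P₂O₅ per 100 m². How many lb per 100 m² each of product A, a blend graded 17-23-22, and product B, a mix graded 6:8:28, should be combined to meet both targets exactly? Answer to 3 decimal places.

2.957 lb product A, 1.748 lb product B

Let a = lb of product A, b = lb of product B (per 100 m²).
K₂O: 0.22·a + 0.28·b = 1.14
P₂O₅: 0.23·a + 0.08·b = 0.82
Solving simultaneously: a = 2.95726, b = 1.74786.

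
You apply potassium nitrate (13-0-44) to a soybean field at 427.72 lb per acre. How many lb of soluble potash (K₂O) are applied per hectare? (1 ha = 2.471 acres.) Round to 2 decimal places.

465.03 lb K₂O per hectare

K₂O per acre = 427.72 × 44% = 188.197 lb.
Convert to per hectare: 188.197 × 2.471 = 465.034 lb.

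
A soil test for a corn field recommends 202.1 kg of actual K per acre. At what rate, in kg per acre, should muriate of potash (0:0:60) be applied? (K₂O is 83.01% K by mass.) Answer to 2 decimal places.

As K₂O: 202.1 / 0.8301 = 243.465 kg per acre.
Product per acre = 243.465 / 60% = 405.774 kg.

405.77 kg of product per acre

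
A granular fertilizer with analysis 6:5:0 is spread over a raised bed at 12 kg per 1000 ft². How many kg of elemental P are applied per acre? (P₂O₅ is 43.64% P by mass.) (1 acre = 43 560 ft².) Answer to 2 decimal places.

P₂O₅ per 1000 ft² = 12 × 5% = 0.6 kg.
Elemental P = 0.6 × 0.4364 = 0.26184 kg per 1000 ft².
Convert to per acre: 0.26184 × 43.56 = 11.4058 kg.

11.41 kg P per acre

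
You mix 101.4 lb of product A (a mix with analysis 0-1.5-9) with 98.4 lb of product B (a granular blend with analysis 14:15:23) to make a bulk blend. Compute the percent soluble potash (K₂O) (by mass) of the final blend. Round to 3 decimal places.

Total mass = 101.4 + 98.4 = 199.8 lb.
K₂O mass = 9%×101.4 + 23%×98.4 = 31.758 lb.
% K₂O = 31.758 / 199.8 = 15.8949%.

15.895% K₂O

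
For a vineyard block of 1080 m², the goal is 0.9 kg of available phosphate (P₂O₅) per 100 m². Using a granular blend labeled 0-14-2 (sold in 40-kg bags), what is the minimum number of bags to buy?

Product per 100 m² = 0.9 / 14% = 6.42857 kg.
Total product = 6.42857 × 1080 / 100 = 69.4286 kg.
Bags = ⌈69.4286 / 40⌉ = 2.

2 bags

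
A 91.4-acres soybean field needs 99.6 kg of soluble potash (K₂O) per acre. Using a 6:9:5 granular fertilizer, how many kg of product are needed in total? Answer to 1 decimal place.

182068.8 kg

Product per acre = 99.6 / 5% = 1992 kg.
Total product = 1992 × 91.4 = 182068.8 kg.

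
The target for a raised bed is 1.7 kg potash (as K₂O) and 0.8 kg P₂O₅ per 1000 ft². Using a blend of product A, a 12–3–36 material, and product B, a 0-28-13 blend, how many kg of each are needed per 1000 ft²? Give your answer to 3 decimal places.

Per-1000 ft² balance (a = product A, b = product B):
K₂O: 0.36·a + 0.13·b = 1.7
P₂O₅: 0.03·a + 0.28·b = 0.8
Eliminate a: (row1) − 0.36/0.03·(row2) → -3.23·b = -7.9, so b = 2.44582.
Back-substitute: a = (1.7 − 0.13·2.44582) / 0.36 = 3.83901.

3.839 kg product A, 2.446 kg product B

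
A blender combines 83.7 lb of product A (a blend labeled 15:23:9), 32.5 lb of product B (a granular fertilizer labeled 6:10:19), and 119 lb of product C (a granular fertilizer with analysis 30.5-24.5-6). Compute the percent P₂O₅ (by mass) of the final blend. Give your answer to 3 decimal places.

21.963% P₂O₅

Total mass = 83.7 + 32.5 + 119 = 235.2 lb.
P₂O₅ mass = 23%×83.7 + 10%×32.5 + 24.5%×119 = 51.656 lb.
% P₂O₅ = 51.656 / 235.2 = 21.9626%.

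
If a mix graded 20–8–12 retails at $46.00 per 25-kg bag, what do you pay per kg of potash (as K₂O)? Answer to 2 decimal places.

K₂O in bag = 25 × 12% = 3 kg.
Cost per kg K₂O = $46.00 / 3 = $15.3333.

$15.33 per kg K₂O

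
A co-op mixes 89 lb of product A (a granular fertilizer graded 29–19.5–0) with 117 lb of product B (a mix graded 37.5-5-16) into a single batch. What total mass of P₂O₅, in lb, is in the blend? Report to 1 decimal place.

P₂O₅ mass = 19.5%×89 + 5%×117 = 23.205 lb.

23.2 lb P₂O₅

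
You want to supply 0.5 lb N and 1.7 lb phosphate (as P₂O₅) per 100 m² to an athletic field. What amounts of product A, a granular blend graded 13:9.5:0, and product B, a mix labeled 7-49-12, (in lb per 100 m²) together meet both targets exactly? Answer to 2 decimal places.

2.21 lb product A, 3.04 lb product B

Let a = lb of product A, b = lb of product B (per 100 m²).
N: 0.13·a + 0.07·b = 0.5
P₂O₅: 0.095·a + 0.49·b = 1.7
From row1: a = (0.5 − 0.07·b) / 0.13.
Into row2: 0.095·(0.5 − 0.07·b)/0.13 + 0.49·b = 1.7 → b = 3.04119, a = 2.20859.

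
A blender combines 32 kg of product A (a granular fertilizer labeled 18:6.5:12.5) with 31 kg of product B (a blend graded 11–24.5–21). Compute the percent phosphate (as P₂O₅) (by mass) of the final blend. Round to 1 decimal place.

Total mass = 32 + 31 = 63 kg.
P₂O₅ mass = 6.5%×32 + 24.5%×31 = 9.675 kg.
% P₂O₅ = 9.675 / 63 = 15.3571%.

15.4% P₂O₅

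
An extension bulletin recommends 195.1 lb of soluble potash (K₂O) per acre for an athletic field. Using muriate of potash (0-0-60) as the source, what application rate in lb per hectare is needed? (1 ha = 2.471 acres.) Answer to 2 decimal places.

803.49 lb of product per hectare

Product per acre = 195.1 / 60% = 325.167 lb.
Convert to per hectare: 325.167 × 2.471 = 803.487 lb.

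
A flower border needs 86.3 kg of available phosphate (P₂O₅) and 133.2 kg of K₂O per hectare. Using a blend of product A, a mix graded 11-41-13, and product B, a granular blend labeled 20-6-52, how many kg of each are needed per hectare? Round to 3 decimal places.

179.572 kg product A, 211.261 kg product B

With a, b = kg per hectare of product A and product B:
P₂O₅: 0.41·a + 0.06·b = 86.3
K₂O: 0.13·a + 0.52·b = 133.2
Eliminate a: (row1) − 0.41/0.13·(row2) → -1.58·b = -333.792, so b = 211.26095.
Back-substitute: a = (86.3 − 0.06·211.26095) / 0.41 = 179.5716.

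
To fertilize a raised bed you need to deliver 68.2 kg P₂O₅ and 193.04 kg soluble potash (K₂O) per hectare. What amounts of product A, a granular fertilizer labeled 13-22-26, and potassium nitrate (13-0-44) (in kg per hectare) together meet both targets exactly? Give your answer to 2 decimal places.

310.00 kg product A, 255.55 kg potassium nitrate

With a, b = kg per hectare of product A and potassium nitrate:
P₂O₅: 0.22·a + 0·b = 68.2
K₂O: 0.26·a + 0.44·b = 193.04
From row1: a = (68.2 − 0·b) / 0.22.
Into row2: 0.26·(68.2 − 0·b)/0.22 + 0.44·b = 193.04 → b = 255.545, a = 310.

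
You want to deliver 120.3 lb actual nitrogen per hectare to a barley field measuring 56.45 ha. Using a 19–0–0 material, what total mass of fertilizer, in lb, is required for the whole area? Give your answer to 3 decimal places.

Product per hectare = 120.3 / 19% = 633.158 lb.
Total product = 633.158 × 56.45 = 35741.7632 lb.

35741.763 lb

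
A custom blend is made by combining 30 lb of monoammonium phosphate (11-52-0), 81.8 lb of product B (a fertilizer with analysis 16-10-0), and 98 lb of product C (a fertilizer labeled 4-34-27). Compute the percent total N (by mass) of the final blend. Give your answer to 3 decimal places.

9.680% N

Total mass = 30 + 81.8 + 98 = 209.8 lb.
N mass = 11%×30 + 16%×81.8 + 4%×98 = 20.308 lb.
% N = 20.308 / 209.8 = 9.67969%.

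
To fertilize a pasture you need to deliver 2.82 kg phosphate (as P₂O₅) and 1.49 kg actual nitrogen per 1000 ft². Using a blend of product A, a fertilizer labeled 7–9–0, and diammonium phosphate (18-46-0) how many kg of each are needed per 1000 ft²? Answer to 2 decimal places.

11.11 kg product A, 3.96 kg diammonium phosphate

With a, b = kg per 1000 ft² of product A and diammonium phosphate:
P₂O₅: 0.09·a + 0.46·b = 2.82
N: 0.07·a + 0.18·b = 1.49
Solving simultaneously: a = 11.1125, b = 3.95625.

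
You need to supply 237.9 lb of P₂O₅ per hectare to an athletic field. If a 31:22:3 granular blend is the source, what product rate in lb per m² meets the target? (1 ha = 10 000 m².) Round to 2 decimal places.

0.11 lb of product per sq m

Product per hectare = 237.9 / 22% = 1081.36 lb.
Convert to per m²: 1081.36 × 0.0001 = 0.108136 lb.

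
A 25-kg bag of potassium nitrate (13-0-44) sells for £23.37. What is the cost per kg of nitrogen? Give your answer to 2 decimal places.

N in bag = 25 × 13% = 3.25 kg.
Cost per kg N = £23.37 / 3.25 = £7.1908.

£7.19 per kg N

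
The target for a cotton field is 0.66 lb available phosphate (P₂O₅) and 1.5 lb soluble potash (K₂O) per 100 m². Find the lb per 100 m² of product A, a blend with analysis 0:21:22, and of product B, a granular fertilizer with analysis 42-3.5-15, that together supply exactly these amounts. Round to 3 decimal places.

Per-100 m² balance (a = product A, b = product B):
P₂O₅: 0.21·a + 0.035·b = 0.66
K₂O: 0.22·a + 0.15·b = 1.5
Eliminate b: (row1) − 0.035/0.15·(row2) → 0.158667·a = 0.31, so a = 1.95378.
Then b = (1.5 − 0.22·1.95378) / 0.15 = 7.13445.

1.954 lb product A, 7.134 lb product B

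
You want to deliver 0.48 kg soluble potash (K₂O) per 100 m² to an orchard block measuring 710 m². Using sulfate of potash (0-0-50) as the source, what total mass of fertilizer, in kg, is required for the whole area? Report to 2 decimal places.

6.82 kg

Product per 100 m² = 0.48 / 50% = 0.96 kg.
Total product = 0.96 × 710 / 100 = 6.816 kg.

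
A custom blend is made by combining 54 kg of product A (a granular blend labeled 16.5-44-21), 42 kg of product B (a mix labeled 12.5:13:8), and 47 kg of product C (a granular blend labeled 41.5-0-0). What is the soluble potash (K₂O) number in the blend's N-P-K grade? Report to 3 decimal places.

10.280% K₂O

Total mass = 54 + 42 + 47 = 143 kg.
K₂O mass = 21%×54 + 8%×42 + 0%×47 = 14.7 kg.
% K₂O = 14.7 / 143 = 10.2797%.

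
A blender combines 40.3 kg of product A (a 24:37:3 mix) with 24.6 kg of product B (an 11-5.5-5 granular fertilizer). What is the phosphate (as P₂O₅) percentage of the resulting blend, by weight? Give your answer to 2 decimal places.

25.06% P₂O₅

Total mass = 40.3 + 24.6 = 64.9 kg.
P₂O₅ mass = 37%×40.3 + 5.5%×24.6 = 16.264 kg.
% P₂O₅ = 16.264 / 64.9 = 25.0601%.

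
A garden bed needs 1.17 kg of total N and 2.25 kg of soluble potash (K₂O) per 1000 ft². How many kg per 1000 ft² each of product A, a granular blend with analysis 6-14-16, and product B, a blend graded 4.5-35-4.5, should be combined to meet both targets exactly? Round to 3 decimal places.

Let a = kg of product A, b = kg of product B (per 1000 ft²).
N: 0.06·a + 0.045·b = 1.17
K₂O: 0.16·a + 0.045·b = 2.25
From row1: a = (1.17 − 0.045·b) / 0.06.
Into row2: 0.16·(1.17 − 0.045·b)/0.06 + 0.045·b = 2.25 → b = 11.6, a = 10.8.

10.800 kg product A, 11.600 kg product B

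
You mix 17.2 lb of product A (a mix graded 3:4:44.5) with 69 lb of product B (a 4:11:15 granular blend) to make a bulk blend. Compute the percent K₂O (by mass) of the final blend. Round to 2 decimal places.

20.89% K₂O

Total mass = 17.2 + 69 = 86.2 lb.
K₂O mass = 44.5%×17.2 + 15%×69 = 18.004 lb.
% K₂O = 18.004 / 86.2 = 20.8863%.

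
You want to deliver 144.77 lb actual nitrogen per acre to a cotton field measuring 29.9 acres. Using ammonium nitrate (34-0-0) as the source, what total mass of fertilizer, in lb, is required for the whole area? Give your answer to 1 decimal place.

12731.2 lb

Product per acre = 144.77 / 34% = 425.794 lb.
Total product = 425.794 × 29.9 = 12731.24 lb.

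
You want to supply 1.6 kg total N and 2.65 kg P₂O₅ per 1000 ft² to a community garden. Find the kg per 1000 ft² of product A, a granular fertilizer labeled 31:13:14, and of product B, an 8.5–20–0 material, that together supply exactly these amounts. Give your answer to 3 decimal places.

Per-1000 ft² balance (a = product A, b = product B):
N: 0.31·a + 0.085·b = 1.6
P₂O₅: 0.13·a + 0.2·b = 2.65
Eliminate a: (row1) − 0.31/0.13·(row2) → -0.391923·b = -4.71923, so b = 12.0412.
Back-substitute: a = (1.6 − 0.085·12.0412) / 0.31 = 1.85967.

1.860 kg product A, 12.041 kg product B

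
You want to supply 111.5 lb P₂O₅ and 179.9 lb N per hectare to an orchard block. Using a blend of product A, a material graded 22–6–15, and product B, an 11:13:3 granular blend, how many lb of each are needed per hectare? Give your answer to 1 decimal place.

505.5 lb product A, 624.4 lb product B

Per-hectare balance (a = product A, b = product B):
P₂O₅: 0.06·a + 0.13·b = 111.5
N: 0.22·a + 0.11·b = 179.9
From row1: a = (111.5 − 0.13·b) / 0.06.
Into row2: 0.22·(111.5 − 0.13·b)/0.06 + 0.11·b = 179.9 → b = 624.364, a = 505.545.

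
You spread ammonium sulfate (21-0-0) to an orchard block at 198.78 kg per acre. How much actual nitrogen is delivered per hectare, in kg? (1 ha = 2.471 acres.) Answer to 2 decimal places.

nitrogen per acre = 198.78 × 21% = 41.7438 kg.
Convert to per hectare: 41.7438 × 2.471 = 103.149 kg.

103.15 kg N per hectare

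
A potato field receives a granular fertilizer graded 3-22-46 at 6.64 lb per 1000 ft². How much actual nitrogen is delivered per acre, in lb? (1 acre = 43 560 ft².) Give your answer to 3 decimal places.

8.677 lb N per acre

nitrogen per 1000 ft² = 6.64 × 3% = 0.1992 lb.
Convert to per acre: 0.1992 × 43.56 = 8.67715 lb.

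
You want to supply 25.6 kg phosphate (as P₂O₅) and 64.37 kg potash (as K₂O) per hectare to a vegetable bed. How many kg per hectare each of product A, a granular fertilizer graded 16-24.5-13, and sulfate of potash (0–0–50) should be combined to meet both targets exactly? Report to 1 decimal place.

104.5 kg product A, 101.6 kg sulfate of potash

Per-hectare balance (a = product A, b = sulfate of potash):
P₂O₅: 0.245·a + 0·b = 25.6
K₂O: 0.13·a + 0.5·b = 64.37
Eliminate b: (row1) − 0/0.5·(row2) → 0.245·a = 25.6, so a = 104.49.
Then b = (64.37 − 0.13·104.49) / 0.5 = 101.573.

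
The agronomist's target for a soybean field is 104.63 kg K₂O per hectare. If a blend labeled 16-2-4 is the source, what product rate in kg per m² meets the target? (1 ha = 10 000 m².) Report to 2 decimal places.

0.26 kg of product per sq m

Product per hectare = 104.63 / 4% = 2615.75 kg.
Convert to per m²: 2615.75 × 0.0001 = 0.261575 kg.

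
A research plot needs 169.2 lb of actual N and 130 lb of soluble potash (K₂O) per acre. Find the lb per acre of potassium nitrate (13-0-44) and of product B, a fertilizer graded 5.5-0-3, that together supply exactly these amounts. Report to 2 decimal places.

102.17 lb potassium nitrate, 2834.88 lb product B

With a, b = lb per acre of potassium nitrate and product B:
N: 0.13·a + 0.055·b = 169.2
K₂O: 0.44·a + 0.03·b = 130
From row1: a = (169.2 − 0.055·b) / 0.13.
Into row2: 0.44·(169.2 − 0.055·b)/0.13 + 0.03·b = 130 → b = 2834.877, a = 102.167.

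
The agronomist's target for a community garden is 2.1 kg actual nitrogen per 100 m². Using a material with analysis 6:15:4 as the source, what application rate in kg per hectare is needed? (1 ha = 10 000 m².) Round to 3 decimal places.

3500.000 kg of product per hectare

Product per 100 m² = 2.1 / 6% = 35 kg.
Convert to per hectare: 35 × 100 = 3500 kg.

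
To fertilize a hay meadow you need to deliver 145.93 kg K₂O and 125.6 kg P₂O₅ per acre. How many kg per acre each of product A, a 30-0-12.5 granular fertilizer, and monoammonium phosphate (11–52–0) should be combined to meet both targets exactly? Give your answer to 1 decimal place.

Let a = kg of product A, b = kg of monoammonium phosphate (per acre).
K₂O: 0.125·a + 0·b = 145.93
P₂O₅: 0·a + 0.52·b = 125.6
Solving simultaneously: a = 1167.44, b = 241.538.

1167.4 kg product A, 241.5 kg monoammonium phosphate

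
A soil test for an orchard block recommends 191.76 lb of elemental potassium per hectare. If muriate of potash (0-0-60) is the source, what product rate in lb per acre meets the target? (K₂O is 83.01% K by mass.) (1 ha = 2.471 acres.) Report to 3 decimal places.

As K₂O: 191.76 / 0.8301 = 231.008 lb per hectare.
Product per hectare = 231.008 / 60% = 385.014 lb.
Convert to per acre: 385.014 × 0.404694 = 155.81297 lb.

155.813 lb of product per acre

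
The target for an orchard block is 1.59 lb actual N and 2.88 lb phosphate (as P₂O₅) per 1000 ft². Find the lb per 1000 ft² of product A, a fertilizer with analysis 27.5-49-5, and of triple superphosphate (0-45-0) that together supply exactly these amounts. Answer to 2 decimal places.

With a, b = lb per 1000 ft² of product A and triple superphosphate:
N: 0.275·a + 0·b = 1.59
P₂O₅: 0.49·a + 0.45·b = 2.88
Eliminate b: (row1) − 0/0.45·(row2) → 0.275·a = 1.59, so a = 5.78182.
Then b = (2.88 − 0.49·5.78182) / 0.45 = 0.104242.

5.78 lb product A, 0.10 lb triple superphosphate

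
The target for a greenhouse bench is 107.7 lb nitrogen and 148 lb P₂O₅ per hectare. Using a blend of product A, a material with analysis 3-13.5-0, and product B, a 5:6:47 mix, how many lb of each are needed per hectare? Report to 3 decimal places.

Let a = lb of product A, b = lb of product B (per hectare).
N: 0.03·a + 0.05·b = 107.7
P₂O₅: 0.135·a + 0.06·b = 148
Solving simultaneously: a = 189.4949, b = 2040.30303.

189.495 lb product A, 2040.303 lb product B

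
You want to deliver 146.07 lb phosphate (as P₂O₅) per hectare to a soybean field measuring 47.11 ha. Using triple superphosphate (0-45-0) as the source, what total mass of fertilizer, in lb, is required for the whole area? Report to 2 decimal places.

15291.91 lb

Product per hectare = 146.07 / 45% = 324.6 lb.
Total product = 324.6 × 47.11 = 15291.906 lb.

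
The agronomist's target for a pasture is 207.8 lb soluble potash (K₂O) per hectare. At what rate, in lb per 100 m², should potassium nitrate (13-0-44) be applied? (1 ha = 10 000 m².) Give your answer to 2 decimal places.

4.72 lb of product per hundred sq m

Product per hectare = 207.8 / 44% = 472.273 lb.
Convert to per 100 m²: 472.273 × 0.01 = 4.72273 lb.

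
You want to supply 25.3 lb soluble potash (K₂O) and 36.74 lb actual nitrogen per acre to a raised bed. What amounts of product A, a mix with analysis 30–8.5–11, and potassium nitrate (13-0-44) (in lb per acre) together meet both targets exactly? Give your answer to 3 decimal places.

109.402 lb product A, 30.150 lb potassium nitrate

Let a = lb of product A, b = lb of potassium nitrate (per acre).
K₂O: 0.11·a + 0.44·b = 25.3
N: 0.3·a + 0.13·b = 36.74
From row1: a = (25.3 − 0.44·b) / 0.11.
Into row2: 0.3·(25.3 − 0.44·b)/0.11 + 0.13·b = 36.74 → b = 30.1495, a = 109.4019.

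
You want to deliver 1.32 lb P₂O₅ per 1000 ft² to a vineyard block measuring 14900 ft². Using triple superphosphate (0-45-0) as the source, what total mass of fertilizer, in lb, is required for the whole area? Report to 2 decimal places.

Product per 1000 ft² = 1.32 / 45% = 2.93333 lb.
Total product = 2.93333 × 14900 / 1000 = 43.7067 lb.

43.71 lb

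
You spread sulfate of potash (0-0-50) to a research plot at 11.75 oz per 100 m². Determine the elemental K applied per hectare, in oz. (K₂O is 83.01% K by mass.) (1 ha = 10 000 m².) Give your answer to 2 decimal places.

K₂O per 100 m² = 11.75 × 50% = 5.875 oz.
Elemental K = 5.875 × 0.8301 = 4.87684 oz per 100 m².
Convert to per hectare: 4.87684 × 100 = 487.684 oz.

487.68 oz K per hectare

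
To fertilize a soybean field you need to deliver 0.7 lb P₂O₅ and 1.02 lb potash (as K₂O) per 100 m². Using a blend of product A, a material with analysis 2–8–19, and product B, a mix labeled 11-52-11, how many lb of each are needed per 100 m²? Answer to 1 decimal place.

With a, b = lb per 100 m² of product A and product B:
P₂O₅: 0.08·a + 0.52·b = 0.7
K₂O: 0.19·a + 0.11·b = 1.02
From row1: a = (0.7 − 0.52·b) / 0.08.
Into row2: 0.19·(0.7 − 0.52·b)/0.08 + 0.11·b = 1.02 → b = 0.571111, a = 5.03778.

5.0 lb product A, 0.6 lb product B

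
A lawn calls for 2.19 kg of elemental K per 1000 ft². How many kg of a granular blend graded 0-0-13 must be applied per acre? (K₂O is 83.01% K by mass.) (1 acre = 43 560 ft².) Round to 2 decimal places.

884.01 kg of product per acre

As K₂O: 2.19 / 0.8301 = 2.63824 kg per 1000 ft².
Product per 1000 ft² = 2.63824 / 13% = 20.2941 kg.
Convert to per acre: 20.2941 × 43.56 = 884.012 kg.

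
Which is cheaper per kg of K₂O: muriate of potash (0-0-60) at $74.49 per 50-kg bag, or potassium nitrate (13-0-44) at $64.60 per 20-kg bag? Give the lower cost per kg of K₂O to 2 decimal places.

$2.48 per kg K₂O (muriate of potash)

muriate of potash: K₂O per bag = 50 × 60% = 30 kg; cost = 74.49 / 30 = $2.4830/kg K₂O.
potassium nitrate: K₂O per bag = 20 × 44% = 8.8 kg; cost = 64.60 / 8.8 = $7.3409/kg K₂O.
muriate of potash is cheaper.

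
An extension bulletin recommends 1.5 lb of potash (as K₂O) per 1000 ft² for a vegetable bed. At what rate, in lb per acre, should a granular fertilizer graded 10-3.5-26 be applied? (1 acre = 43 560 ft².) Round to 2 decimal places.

251.31 lb of product per acre

Product per 1000 ft² = 1.5 / 26% = 5.76923 lb.
Convert to per acre: 5.76923 × 43.56 = 251.308 lb.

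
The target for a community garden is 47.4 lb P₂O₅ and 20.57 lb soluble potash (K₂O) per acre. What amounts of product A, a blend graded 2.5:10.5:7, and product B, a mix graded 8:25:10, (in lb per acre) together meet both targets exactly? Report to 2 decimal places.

57.50 lb product A, 165.45 lb product B

With a, b = lb per acre of product A and product B:
P₂O₅: 0.105·a + 0.25·b = 47.4
K₂O: 0.07·a + 0.1·b = 20.57
Eliminate b: (row1) − 0.25/0.1·(row2) → -0.07·a = -4.025, so a = 57.5.
Then b = (20.57 − 0.07·57.5) / 0.1 = 165.45.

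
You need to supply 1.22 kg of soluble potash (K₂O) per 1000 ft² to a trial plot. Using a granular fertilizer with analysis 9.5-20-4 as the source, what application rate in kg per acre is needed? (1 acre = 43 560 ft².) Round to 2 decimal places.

Product per 1000 ft² = 1.22 / 4% = 30.5 kg.
Convert to per acre: 30.5 × 43.56 = 1328.58 kg.

1328.58 kg of product per acre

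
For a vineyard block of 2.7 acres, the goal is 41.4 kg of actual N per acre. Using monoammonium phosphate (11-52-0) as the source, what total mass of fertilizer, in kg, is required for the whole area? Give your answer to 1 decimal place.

Product per acre = 41.4 / 11% = 376.364 kg.
Total product = 376.364 × 2.7 = 1016.18 kg.

1016.2 kg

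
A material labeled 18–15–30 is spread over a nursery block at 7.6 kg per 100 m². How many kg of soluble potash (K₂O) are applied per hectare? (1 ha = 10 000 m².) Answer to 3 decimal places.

228.000 kg K₂O per hectare

K₂O per 100 m² = 7.6 × 30% = 2.28 kg.
Convert to per hectare: 2.28 × 100 = 228 kg.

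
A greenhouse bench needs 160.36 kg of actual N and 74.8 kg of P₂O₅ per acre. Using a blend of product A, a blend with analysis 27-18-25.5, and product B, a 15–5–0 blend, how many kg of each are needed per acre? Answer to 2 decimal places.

237.19 kg product A, 642.13 kg product B

Let a = kg of product A, b = kg of product B (per acre).
N: 0.27·a + 0.15·b = 160.36
P₂O₅: 0.18·a + 0.05·b = 74.8
Eliminate a: (row1) − 0.27/0.18·(row2) → 0.075·b = 48.16, so b = 642.133.
Back-substitute: a = (160.36 − 0.15·642.133) / 0.27 = 237.185.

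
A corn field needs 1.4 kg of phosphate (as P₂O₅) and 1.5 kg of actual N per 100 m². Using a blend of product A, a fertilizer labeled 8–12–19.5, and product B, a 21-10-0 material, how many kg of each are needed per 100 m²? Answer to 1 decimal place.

8.4 kg product A, 4.0 kg product B

Let a = kg of product A, b = kg of product B (per 100 m²).
P₂O₅: 0.12·a + 0.1·b = 1.4
N: 0.08·a + 0.21·b = 1.5
Eliminate a: (row1) − 0.12/0.08·(row2) → -0.215·b = -0.85, so b = 3.95349.
Back-substitute: a = (1.4 − 0.1·3.95349) / 0.12 = 8.37209.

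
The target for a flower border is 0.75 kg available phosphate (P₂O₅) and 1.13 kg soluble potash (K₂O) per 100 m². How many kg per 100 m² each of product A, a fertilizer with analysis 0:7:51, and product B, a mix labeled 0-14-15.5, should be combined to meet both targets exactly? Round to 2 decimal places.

Let a = kg of product A, b = kg of product B (per 100 m²).
P₂O₅: 0.07·a + 0.14·b = 0.75
K₂O: 0.51·a + 0.155·b = 1.13
Eliminate a: (row1) − 0.07/0.51·(row2) → 0.118725·b = 0.594902, so b = 5.01073.
Back-substitute: a = (0.75 − 0.14·5.01073) / 0.07 = 0.692816.

0.69 kg product A, 5.01 kg product B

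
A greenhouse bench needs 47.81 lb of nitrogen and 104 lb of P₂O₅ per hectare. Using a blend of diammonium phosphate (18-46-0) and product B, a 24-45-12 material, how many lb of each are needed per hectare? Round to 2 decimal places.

Per-hectare balance (a = diammonium phosphate, b = product B):
N: 0.18·a + 0.24·b = 47.81
P₂O₅: 0.46·a + 0.45·b = 104
Eliminate a: (row1) − 0.18/0.46·(row2) → 0.063913·b = 7.11435, so b = 111.313.
Back-substitute: a = (47.81 − 0.24·111.313) / 0.18 = 117.194.

117.19 lb diammonium phosphate, 111.31 lb product B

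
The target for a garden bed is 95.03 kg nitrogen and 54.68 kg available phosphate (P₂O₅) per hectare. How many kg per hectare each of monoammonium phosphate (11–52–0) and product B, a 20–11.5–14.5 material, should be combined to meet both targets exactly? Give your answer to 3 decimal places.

0.083 kg monoammonium phosphate, 475.105 kg product B

Let a = kg of monoammonium phosphate, b = kg of product B (per hectare).
N: 0.11·a + 0.2·b = 95.03
P₂O₅: 0.52·a + 0.115·b = 54.68
From row1: a = (95.03 − 0.2·b) / 0.11.
Into row2: 0.52·(95.03 − 0.2·b)/0.11 + 0.115·b = 54.68 → b = 475.1045, a = 0.0826492.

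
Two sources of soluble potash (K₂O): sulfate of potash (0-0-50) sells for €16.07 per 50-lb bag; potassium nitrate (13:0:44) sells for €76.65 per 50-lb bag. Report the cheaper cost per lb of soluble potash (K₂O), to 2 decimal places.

€0.64 per lb K₂O (sulfate of potash)

sulfate of potash: K₂O per bag = 50 × 50% = 25 lb; cost = 16.07 / 25 = €0.6428/lb K₂O.
potassium nitrate: K₂O per bag = 50 × 44% = 22 lb; cost = 76.65 / 22 = €3.4841/lb K₂O.
sulfate of potash is cheaper.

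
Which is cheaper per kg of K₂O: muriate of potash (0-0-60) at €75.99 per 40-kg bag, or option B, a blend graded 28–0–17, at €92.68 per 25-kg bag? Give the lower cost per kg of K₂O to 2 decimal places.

muriate of potash: K₂O per bag = 40 × 60% = 24 kg; cost = 75.99 / 24 = €3.1662/kg K₂O.
option B: K₂O per bag = 25 × 17% = 4.25 kg; cost = 92.68 / 4.25 = €21.8071/kg K₂O.
muriate of potash is cheaper.

€3.17 per kg K₂O (muriate of potash)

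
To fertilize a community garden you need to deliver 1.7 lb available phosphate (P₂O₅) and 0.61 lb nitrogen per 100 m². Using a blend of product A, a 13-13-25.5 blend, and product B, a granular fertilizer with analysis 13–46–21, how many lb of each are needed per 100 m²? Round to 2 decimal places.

1.39 lb product A, 3.30 lb product B

Per-100 m² balance (a = product A, b = product B):
P₂O₅: 0.13·a + 0.46·b = 1.7
N: 0.13·a + 0.13·b = 0.61
From row1: a = (1.7 − 0.46·b) / 0.13.
Into row2: 0.13·(1.7 − 0.46·b)/0.13 + 0.13·b = 0.61 → b = 3.30303, a = 1.38928.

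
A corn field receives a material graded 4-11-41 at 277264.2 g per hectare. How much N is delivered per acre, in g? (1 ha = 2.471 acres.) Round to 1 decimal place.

nitrogen per hectare = 277264.2 × 4% = 11090.6 g.
Convert to per acre: 11090.6 × 0.404694 = 4488.29 g.

4488.3 g N per acre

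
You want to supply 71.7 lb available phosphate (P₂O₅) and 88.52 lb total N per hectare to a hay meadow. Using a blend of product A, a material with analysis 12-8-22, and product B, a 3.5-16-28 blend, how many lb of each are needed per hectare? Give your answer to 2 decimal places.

With a, b = lb per hectare of product A and product B:
P₂O₅: 0.08·a + 0.16·b = 71.7
N: 0.12·a + 0.035·b = 88.52
Eliminate a: (row1) − 0.08/0.12·(row2) → 0.136667·b = 12.6867, so b = 92.8293.
Back-substitute: a = (71.7 − 0.16·92.8293) / 0.08 = 710.591.

710.59 lb product A, 92.83 lb product B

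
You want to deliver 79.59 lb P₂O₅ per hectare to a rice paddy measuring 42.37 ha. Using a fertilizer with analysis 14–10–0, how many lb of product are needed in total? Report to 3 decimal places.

33722.283 lb

Product per hectare = 79.59 / 10% = 795.9 lb.
Total product = 795.9 × 42.37 = 33722.283 lb.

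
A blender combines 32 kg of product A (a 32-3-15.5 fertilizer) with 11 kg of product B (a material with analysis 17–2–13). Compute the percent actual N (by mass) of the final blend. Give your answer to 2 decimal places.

28.16% N

Total mass = 32 + 11 = 43 kg.
N mass = 32%×32 + 17%×11 = 12.11 kg.
% N = 12.11 / 43 = 28.1628%.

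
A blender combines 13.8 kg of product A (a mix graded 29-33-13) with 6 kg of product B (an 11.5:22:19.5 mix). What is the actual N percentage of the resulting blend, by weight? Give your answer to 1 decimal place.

Total mass = 13.8 + 6 = 19.8 kg.
N mass = 29%×13.8 + 11.5%×6 = 4.692 kg.
% N = 4.692 / 19.8 = 23.697%.

23.7% N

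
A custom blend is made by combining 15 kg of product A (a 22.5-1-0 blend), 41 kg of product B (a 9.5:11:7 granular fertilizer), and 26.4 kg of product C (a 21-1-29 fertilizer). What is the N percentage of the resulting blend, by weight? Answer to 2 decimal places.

Total mass = 15 + 41 + 26.4 = 82.4 kg.
N mass = 22.5%×15 + 9.5%×41 + 21%×26.4 = 12.814 kg.
% N = 12.814 / 82.4 = 15.551%.

15.55% N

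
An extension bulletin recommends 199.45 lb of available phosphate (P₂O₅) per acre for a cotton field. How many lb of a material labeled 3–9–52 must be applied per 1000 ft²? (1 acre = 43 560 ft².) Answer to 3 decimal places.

50.875 lb of product per thousand sq ft

Product per acre = 199.45 / 9% = 2216.11 lb.
Convert to per 1000 ft²: 2216.11 × 0.0229568 = 50.8749 lb.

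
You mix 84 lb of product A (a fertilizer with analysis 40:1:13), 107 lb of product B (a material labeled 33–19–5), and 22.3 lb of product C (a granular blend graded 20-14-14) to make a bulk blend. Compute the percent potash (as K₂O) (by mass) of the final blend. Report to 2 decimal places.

Total mass = 84 + 107 + 22.3 = 213.3 lb.
K₂O mass = 13%×84 + 5%×107 + 14%×22.3 = 19.392 lb.
% K₂O = 19.392 / 213.3 = 9.09142%.

9.09% K₂O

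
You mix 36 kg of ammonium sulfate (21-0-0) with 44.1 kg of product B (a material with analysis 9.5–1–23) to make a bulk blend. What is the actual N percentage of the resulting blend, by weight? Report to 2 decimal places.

Total mass = 36 + 44.1 = 80.1 kg.
N mass = 21%×36 + 9.5%×44.1 = 11.7495 kg.
% N = 11.7495 / 80.1 = 14.6685%.

14.67% N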